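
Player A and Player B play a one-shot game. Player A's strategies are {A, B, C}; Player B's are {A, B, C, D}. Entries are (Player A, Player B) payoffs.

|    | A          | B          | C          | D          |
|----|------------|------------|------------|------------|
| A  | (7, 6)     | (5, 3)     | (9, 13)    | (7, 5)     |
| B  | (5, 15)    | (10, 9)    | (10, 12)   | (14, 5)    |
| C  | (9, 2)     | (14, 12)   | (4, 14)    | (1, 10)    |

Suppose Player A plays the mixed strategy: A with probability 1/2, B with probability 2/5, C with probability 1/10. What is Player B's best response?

C

Player B's best reply maximizes expected payoff against the mix.
A: (1/2)·6 + (2/5)·15 + (1/10)·2 = 46/5
B: (1/2)·3 + (2/5)·9 + (1/10)·12 = 63/10
C: (1/2)·13 + (2/5)·12 + (1/10)·14 = 127/10
D: (1/2)·5 + (2/5)·5 + (1/10)·10 = 11/2
Highest expected payoff is 127/10, from C.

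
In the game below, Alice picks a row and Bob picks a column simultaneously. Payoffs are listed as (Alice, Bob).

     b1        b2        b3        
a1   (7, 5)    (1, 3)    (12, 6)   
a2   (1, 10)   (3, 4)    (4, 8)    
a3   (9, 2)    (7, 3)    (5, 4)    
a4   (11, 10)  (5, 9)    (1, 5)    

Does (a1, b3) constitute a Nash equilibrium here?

Yes

Holding Bob at b3: Alice gets 12 from a1, versus 4 from a2, 5 from a3, 1 from a4. No profitable deviation for Alice.
Holding Alice at a1: Bob gets 6 from b3, versus 5 from b1, 3 from b2. No profitable deviation for Bob either.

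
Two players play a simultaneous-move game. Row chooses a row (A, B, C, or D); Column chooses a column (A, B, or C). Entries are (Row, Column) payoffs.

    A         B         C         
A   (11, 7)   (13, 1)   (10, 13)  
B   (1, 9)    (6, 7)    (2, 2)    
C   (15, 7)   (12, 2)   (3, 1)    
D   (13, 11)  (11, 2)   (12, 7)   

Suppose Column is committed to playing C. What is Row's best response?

With Column fixed at C, Row's payoffs are: A → 10, B → 2, C → 3, D → 12.
The maximum is 12, achieved by D.

D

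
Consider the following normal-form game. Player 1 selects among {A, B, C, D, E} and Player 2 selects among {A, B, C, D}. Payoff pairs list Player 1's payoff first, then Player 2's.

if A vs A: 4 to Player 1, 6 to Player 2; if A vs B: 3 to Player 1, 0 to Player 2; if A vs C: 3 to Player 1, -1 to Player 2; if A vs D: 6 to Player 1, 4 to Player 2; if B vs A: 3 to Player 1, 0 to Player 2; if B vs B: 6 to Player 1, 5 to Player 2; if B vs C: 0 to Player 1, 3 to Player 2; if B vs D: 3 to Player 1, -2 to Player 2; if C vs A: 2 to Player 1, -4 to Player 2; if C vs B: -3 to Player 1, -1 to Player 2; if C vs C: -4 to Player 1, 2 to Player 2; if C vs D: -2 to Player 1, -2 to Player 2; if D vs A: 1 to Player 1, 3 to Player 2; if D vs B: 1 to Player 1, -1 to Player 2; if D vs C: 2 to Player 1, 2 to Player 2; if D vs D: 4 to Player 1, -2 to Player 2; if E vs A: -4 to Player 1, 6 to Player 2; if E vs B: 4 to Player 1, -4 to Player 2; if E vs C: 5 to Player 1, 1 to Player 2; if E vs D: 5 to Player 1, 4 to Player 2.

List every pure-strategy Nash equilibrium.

Find each player's best response to every opponent strategy; NE are the intersections.
Player 1's best responses — vs A: A (payoff 4); vs B: B (payoff 6); vs C: E (payoff 5); vs D: A (payoff 6).
Player 2's best responses — vs A: A (payoff 6); vs B: B (payoff 5); vs C: C (payoff 2); vs D: A (payoff 3); vs E: A (payoff 6).
Mutual best responses occur at (A, A) and (B, B); at each, neither player gains by switching.

(A, A) and (B, B)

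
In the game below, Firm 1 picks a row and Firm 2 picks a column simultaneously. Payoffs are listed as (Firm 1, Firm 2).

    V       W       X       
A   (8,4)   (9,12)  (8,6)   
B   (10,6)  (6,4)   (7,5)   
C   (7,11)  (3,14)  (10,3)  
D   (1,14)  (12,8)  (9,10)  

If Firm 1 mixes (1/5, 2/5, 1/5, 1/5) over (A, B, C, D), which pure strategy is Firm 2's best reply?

Compute Firm 2's expected payoff from each pure strategy against the given mix.
V: (1/5)·4 + (2/5)·6 + (1/5)·11 + (1/5)·14 = 41/5
W: (1/5)·12 + (2/5)·4 + (1/5)·14 + (1/5)·8 = 42/5
X: (1/5)·6 + (2/5)·5 + (1/5)·3 + (1/5)·10 = 29/5
Highest expected payoff is 42/5, from W.

W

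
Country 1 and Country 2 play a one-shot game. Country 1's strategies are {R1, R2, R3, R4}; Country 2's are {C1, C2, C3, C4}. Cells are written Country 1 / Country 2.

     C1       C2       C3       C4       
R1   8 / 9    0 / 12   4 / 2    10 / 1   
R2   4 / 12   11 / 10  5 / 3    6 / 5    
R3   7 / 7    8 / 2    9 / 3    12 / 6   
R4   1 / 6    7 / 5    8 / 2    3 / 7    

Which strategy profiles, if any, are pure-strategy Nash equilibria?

Check mutual best responses: a cell is a NE iff neither player can gain by unilaterally deviating.
Country 1's best responses — vs C1: R1 (payoff 8); vs C2: R2 (payoff 11); vs C3: R3 (payoff 9); vs C4: R3 (payoff 12).
Country 2's best responses — vs R1: C2 (payoff 12); vs R2: C1 (payoff 12); vs R3: C1 (payoff 7); vs R4: C4 (payoff 7).
No cell has both players best-responding. For instance, Country 1's best reply to C1 is R1, but against R1 Country 2 prefers C2 over C1.

None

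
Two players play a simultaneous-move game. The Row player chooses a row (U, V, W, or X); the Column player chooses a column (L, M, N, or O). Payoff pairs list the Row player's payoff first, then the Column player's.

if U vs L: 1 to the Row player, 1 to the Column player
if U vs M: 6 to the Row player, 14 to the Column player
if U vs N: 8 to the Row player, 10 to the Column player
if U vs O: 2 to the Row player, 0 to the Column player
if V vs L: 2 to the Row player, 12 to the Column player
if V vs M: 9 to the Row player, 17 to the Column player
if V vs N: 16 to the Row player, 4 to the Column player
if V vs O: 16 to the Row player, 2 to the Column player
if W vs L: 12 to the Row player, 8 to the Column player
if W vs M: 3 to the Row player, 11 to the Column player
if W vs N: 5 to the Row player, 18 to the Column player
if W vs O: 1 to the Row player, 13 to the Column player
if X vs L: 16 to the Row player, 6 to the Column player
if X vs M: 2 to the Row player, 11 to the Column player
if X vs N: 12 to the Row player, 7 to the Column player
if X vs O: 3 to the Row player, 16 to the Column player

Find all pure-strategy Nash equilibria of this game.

(V, M)

Find each player's best response to every opponent strategy; NE are the intersections.
The Row player's best responses — vs L: X (payoff 16); vs M: V (payoff 9); vs N: V (payoff 16); vs O: V (payoff 16).
The Column player's best responses — vs U: M (payoff 14); vs V: M (payoff 17); vs W: N (payoff 18); vs X: O (payoff 16).
The only mutual best response is (V, M); neither player gains by switching there.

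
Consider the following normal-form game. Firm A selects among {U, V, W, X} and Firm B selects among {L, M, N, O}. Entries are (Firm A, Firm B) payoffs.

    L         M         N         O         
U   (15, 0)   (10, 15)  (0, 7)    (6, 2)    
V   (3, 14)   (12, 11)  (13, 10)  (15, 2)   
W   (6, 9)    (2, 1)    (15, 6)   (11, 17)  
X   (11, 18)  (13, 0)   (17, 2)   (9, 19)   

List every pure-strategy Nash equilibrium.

Find each player's best response to every opponent strategy; NE are the intersections.
Firm A's best responses — vs L: U (payoff 15); vs M: X (payoff 13); vs N: X (payoff 17); vs O: V (payoff 15).
Firm B's best responses — vs U: M (payoff 15); vs V: L (payoff 14); vs W: O (payoff 17); vs X: O (payoff 19).
No cell has both players best-responding. For instance, Firm A's best reply to N is X, but against X Firm B prefers O over N.

There is no pure-strategy Nash equilibrium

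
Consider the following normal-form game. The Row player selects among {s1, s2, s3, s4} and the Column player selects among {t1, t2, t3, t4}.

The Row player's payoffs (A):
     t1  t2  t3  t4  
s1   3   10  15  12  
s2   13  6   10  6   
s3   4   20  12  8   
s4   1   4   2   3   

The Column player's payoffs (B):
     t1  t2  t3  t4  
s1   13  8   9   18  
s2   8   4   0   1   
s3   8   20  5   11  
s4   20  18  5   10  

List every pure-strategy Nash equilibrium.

(s1, t4), (s2, t1), and (s3, t2)

Find each player's best response to every opponent strategy; NE are the intersections.
The Row player's best responses — vs t1: s2 (payoff 13); vs t2: s3 (payoff 20); vs t3: s1 (payoff 15); vs t4: s1 (payoff 12).
The Column player's best responses — vs s1: t4 (payoff 18); vs s2: t1 (payoff 8); vs s3: t2 (payoff 20); vs s4: t1 (payoff 20).
Mutual best responses occur at (s1, t4), (s2, t1), and (s3, t2); at each, neither player gains by switching.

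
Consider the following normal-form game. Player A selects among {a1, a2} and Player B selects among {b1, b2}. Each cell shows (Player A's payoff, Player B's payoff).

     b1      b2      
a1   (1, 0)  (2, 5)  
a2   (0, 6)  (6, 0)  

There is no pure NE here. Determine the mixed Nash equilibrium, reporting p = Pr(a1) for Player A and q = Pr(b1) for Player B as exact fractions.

In a mixed NE each player is indifferent between their pure strategies, so the opponent's mix sets the indifference.
Player B indifferent between b1 and b2: p·0 + (1−p)·6 = p·5 + (1−p)·0 ⟹ 6 + (-6)p = 0 + 5p ⟹ p = 6/11.
Player A indifferent between a1 and a2: q·1 + (1−q)·2 = q·0 + (1−q)·6 ⟹ 2 + (-1)q = 6 + (-6)q ⟹ q = 4/5.

p = 6/11, q = 4/5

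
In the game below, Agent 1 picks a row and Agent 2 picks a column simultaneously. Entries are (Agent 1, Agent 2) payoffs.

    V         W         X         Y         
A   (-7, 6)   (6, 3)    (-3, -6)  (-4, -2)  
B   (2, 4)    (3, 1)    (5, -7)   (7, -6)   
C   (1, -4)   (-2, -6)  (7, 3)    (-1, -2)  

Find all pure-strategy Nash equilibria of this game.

(B, V) and (C, X)

Check mutual best responses: a cell is a NE iff neither player can gain by unilaterally deviating.
Agent 1's best responses — vs V: B (payoff 2); vs W: A (payoff 6); vs X: C (payoff 7); vs Y: B (payoff 7).
Agent 2's best responses — vs A: V (payoff 6); vs B: V (payoff 4); vs C: X (payoff 3).
Mutual best responses occur at (B, V) and (C, X); at each, neither player gains by switching.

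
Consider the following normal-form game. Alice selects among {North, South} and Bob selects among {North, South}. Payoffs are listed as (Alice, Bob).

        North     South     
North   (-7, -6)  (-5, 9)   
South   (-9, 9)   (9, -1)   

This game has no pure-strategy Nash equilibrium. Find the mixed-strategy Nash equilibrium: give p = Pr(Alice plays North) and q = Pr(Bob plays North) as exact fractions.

p = 2/5, q = 7/8

In a mixed NE each player is indifferent between their pure strategies, so the opponent's mix sets the indifference.
Bob indifferent between North and South: p·(-6) + (1−p)·9 = p·9 + (1−p)·(-1) ⟹ 9 + (-15)p = (-1) + 10p ⟹ p = 2/5.
Alice indifferent between North and South: q·(-7) + (1−q)·(-5) = q·(-9) + (1−q)·9 ⟹ (-5) + (-2)q = 9 + (-18)q ⟹ q = 7/8.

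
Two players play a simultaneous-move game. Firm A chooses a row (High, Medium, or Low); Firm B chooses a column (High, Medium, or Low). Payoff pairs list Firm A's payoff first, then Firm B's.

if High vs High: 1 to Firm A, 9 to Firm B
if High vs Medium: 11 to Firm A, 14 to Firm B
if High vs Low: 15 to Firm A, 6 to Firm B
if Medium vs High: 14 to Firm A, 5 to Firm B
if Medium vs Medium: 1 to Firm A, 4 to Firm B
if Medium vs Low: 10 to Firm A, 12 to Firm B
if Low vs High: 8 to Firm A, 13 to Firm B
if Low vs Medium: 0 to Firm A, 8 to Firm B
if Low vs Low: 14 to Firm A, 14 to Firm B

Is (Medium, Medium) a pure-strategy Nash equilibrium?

Holding Firm B at Medium: Firm A gets 1 from Medium but could get 11 by switching to High. Firm A has a profitable deviation.

No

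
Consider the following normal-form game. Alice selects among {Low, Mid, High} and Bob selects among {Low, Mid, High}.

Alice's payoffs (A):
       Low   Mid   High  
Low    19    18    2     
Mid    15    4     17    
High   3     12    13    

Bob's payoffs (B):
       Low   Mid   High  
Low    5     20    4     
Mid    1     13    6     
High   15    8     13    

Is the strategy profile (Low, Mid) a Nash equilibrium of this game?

Yes

Holding Bob at Mid: Alice gets 18 from Low, versus 4 from Mid, 12 from High. No profitable deviation for Alice.
Holding Alice at Low: Bob gets 20 from Mid, versus 5 from Low, 4 from High. No profitable deviation for Bob either.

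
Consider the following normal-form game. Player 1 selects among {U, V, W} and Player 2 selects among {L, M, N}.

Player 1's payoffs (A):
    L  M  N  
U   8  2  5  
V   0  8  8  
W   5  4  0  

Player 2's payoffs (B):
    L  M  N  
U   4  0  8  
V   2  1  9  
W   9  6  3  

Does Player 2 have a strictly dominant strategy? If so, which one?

No strictly dominant strategy

Check whether one of Player 2's strategies beats all alternatives regardless of what the opponent does.
L is not dominant: against U, N gives 8 > 4.
M is not dominant: against U, L gives 4 > 0.
N is not dominant: against W, L gives 9 > 3.
No single strategy is best against every opponent action.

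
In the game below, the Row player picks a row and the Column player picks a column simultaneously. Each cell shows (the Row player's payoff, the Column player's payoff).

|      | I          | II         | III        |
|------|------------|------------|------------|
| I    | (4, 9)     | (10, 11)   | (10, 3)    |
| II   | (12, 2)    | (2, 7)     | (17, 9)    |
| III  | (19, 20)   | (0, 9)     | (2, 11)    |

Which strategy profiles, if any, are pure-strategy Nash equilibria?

(I, II), (II, III), and (III, I)

A profile is a Nash equilibrium when each player is best-responding to the other.
The Row player's best responses — vs I: III (payoff 19); vs II: I (payoff 10); vs III: II (payoff 17).
The Column player's best responses — vs I: II (payoff 11); vs II: III (payoff 9); vs III: I (payoff 20).
Mutual best responses occur at (I, II), (II, III), and (III, I); at each, neither player gains by switching.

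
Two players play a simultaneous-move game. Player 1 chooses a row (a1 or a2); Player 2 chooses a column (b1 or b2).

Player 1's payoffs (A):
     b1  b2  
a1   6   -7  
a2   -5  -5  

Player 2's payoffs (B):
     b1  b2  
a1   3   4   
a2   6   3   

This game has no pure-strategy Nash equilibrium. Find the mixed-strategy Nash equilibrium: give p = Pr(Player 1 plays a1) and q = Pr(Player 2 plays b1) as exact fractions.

In a mixed NE each player is indifferent between their pure strategies, so the opponent's mix sets the indifference.
Player 2 indifferent between b1 and b2: p·3 + (1−p)·6 = p·4 + (1−p)·3 ⟹ 6 + (-3)p = 3 + 1p ⟹ p = 3/4.
Player 1 indifferent between a1 and a2: q·6 + (1−q)·(-7) = q·(-5) + (1−q)·(-5) ⟹ (-7) + 13q = (-5) + 0q ⟹ q = 2/13.

p = 3/4, q = 2/13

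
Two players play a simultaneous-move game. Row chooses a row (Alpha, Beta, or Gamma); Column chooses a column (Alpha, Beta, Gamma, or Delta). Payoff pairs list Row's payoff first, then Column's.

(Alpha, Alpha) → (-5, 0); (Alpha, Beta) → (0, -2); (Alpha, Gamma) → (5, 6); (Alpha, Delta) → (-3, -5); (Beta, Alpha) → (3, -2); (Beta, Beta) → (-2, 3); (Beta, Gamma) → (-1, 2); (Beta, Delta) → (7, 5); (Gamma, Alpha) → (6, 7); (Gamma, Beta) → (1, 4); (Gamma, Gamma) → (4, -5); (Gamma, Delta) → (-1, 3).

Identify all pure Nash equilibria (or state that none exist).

(Alpha, Gamma), (Beta, Delta), and (Gamma, Alpha)

A profile is a Nash equilibrium when each player is best-responding to the other.
Row's best responses — vs Alpha: Gamma (payoff 6); vs Beta: Gamma (payoff 1); vs Gamma: Alpha (payoff 5); vs Delta: Beta (payoff 7).
Column's best responses — vs Alpha: Gamma (payoff 6); vs Beta: Delta (payoff 5); vs Gamma: Alpha (payoff 7).
Mutual best responses occur at (Alpha, Gamma), (Beta, Delta), and (Gamma, Alpha); at each, neither player gains by switching.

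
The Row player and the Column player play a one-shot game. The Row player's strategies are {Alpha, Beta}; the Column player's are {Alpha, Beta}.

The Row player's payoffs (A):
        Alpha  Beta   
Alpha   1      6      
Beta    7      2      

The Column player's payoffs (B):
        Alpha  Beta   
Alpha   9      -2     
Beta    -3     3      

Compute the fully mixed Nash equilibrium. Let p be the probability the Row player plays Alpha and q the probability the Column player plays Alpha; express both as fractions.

Each player's mixing probability is pinned down by making the *other* player indifferent.
The Column player indifferent between Alpha and Beta: p·9 + (1−p)·(-3) = p·(-2) + (1−p)·3 ⟹ (-3) + 12p = 3 + (-5)p ⟹ p = 6/17.
The Row player indifferent between Alpha and Beta: q·1 + (1−q)·6 = q·7 + (1−q)·2 ⟹ 6 + (-5)q = 2 + 5q ⟹ q = 2/5.

p = 6/17, q = 2/5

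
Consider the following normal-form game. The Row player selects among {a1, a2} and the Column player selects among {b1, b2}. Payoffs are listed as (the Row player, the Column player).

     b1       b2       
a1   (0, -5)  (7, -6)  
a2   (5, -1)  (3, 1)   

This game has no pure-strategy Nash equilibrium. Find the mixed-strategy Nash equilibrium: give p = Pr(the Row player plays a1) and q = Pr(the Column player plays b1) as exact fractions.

p = 2/3, q = 4/9

Each player's mixing probability is pinned down by making the *other* player indifferent.
The Column player indifferent between b1 and b2: p·(-5) + (1−p)·(-1) = p·(-6) + (1−p)·1 ⟹ (-1) + (-4)p = 1 + (-7)p ⟹ p = 2/3.
The Row player indifferent between a1 and a2: q·0 + (1−q)·7 = q·5 + (1−q)·3 ⟹ 7 + (-7)q = 3 + 2q ⟹ q = 4/9.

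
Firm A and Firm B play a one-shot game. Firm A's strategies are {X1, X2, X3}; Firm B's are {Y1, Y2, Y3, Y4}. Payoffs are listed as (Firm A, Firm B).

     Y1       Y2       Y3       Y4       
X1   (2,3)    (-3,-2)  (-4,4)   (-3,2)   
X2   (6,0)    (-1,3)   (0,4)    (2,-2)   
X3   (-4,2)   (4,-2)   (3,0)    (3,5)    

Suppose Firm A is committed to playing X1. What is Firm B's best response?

With Firm A fixed at X1, Firm B's payoffs are: Y1 → 3, Y2 → -2, Y3 → 4, Y4 → 2.
The maximum is 4, achieved by Y3.

Y3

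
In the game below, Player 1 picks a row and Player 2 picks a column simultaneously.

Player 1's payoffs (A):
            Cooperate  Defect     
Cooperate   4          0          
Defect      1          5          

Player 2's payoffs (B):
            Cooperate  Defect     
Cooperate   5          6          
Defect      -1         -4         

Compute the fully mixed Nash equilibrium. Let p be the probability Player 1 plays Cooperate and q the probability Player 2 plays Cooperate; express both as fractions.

p = 3/4, q = 5/8

In a mixed NE each player is indifferent between their pure strategies, so the opponent's mix sets the indifference.
Player 2 indifferent between Cooperate and Defect: p·5 + (1−p)·(-1) = p·6 + (1−p)·(-4) ⟹ (-1) + 6p = (-4) + 10p ⟹ p = 3/4.
Player 1 indifferent between Cooperate and Defect: q·4 + (1−q)·0 = q·1 + (1−q)·5 ⟹ 0 + 4q = 5 + (-4)q ⟹ q = 5/8.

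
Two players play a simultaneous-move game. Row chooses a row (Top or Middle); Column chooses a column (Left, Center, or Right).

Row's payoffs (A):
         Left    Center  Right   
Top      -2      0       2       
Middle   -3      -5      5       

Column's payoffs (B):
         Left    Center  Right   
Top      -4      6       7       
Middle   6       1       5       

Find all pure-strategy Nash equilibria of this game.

Find each player's best response to every opponent strategy; NE are the intersections.
Row's best responses — vs Left: Top (payoff -2); vs Center: Top (payoff 0); vs Right: Middle (payoff 5).
Column's best responses — vs Top: Right (payoff 7); vs Middle: Left (payoff 6).
No cell has both players best-responding. For instance, Row's best reply to Right is Middle, but against Middle Column prefers Left over Right.

No pure-strategy Nash equilibrium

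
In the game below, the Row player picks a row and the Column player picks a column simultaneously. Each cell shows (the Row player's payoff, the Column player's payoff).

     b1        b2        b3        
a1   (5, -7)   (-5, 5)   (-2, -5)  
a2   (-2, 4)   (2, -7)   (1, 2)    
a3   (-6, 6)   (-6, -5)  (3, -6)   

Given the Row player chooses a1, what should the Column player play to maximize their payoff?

With the Row player fixed at a1, the Column player's payoffs are: b1 → -7, b2 → 5, b3 → -5.
The maximum is 5, achieved by b2.

b2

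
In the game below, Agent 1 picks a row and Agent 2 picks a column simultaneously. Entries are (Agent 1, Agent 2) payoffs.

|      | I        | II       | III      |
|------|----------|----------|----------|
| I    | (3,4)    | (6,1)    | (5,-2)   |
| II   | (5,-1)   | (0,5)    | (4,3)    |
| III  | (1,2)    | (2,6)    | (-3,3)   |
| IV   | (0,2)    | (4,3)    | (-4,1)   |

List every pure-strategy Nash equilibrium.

Find each player's best response to every opponent strategy; NE are the intersections.
Agent 1's best responses — vs I: II (payoff 5); vs II: I (payoff 6); vs III: I (payoff 5).
Agent 2's best responses — vs I: I (payoff 4); vs II: II (payoff 5); vs III: II (payoff 6); vs IV: II (payoff 3).
No cell has both players best-responding. For instance, Agent 1's best reply to III is I, but against I Agent 2 prefers I over III.

No pure-strategy Nash equilibrium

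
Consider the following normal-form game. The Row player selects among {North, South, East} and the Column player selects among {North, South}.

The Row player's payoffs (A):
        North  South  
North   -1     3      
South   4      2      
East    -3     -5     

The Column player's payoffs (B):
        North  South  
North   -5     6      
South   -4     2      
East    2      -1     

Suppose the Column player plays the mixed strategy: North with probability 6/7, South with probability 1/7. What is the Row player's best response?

The Row player's best reply maximizes expected payoff against the mix.
North: (6/7)·(-1) + (1/7)·3 = -3/7
South: (6/7)·4 + (1/7)·2 = 26/7
East: (6/7)·(-3) + (1/7)·(-5) = -23/7
Highest expected payoff is 26/7, from South.

South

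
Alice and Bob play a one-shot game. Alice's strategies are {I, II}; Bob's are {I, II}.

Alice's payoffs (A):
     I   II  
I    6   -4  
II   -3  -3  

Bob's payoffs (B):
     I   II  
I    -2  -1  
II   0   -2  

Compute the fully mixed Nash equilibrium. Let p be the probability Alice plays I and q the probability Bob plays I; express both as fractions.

p = 2/3, q = 1/10

In a mixed NE each player is indifferent between their pure strategies, so the opponent's mix sets the indifference.
Bob indifferent between I and II: p·(-2) + (1−p)·0 = p·(-1) + (1−p)·(-2) ⟹ 0 + (-2)p = (-2) + 1p ⟹ p = 2/3.
Alice indifferent between I and II: q·6 + (1−q)·(-4) = q·(-3) + (1−q)·(-3) ⟹ (-4) + 10q = (-3) + 0q ⟹ q = 1/10.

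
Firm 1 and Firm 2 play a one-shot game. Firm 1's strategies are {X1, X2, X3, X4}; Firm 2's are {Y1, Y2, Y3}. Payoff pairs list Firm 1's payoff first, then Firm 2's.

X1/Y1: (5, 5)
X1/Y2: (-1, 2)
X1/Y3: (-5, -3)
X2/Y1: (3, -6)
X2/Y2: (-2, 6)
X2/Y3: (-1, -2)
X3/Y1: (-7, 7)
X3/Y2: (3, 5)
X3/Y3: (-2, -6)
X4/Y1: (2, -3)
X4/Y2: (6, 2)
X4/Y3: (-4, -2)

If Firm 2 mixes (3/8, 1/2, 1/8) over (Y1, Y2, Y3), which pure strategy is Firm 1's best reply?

X4

Compute Firm 1's expected payoff from each pure strategy against the given mix.
X1: (3/8)·5 + (1/2)·(-1) + (1/8)·(-5) = 3/4
X2: (3/8)·3 + (1/2)·(-2) + (1/8)·(-1) = 0
X3: (3/8)·(-7) + (1/2)·3 + (1/8)·(-2) = -11/8
X4: (3/8)·2 + (1/2)·6 + (1/8)·(-4) = 13/4
Highest expected payoff is 13/4, from X4.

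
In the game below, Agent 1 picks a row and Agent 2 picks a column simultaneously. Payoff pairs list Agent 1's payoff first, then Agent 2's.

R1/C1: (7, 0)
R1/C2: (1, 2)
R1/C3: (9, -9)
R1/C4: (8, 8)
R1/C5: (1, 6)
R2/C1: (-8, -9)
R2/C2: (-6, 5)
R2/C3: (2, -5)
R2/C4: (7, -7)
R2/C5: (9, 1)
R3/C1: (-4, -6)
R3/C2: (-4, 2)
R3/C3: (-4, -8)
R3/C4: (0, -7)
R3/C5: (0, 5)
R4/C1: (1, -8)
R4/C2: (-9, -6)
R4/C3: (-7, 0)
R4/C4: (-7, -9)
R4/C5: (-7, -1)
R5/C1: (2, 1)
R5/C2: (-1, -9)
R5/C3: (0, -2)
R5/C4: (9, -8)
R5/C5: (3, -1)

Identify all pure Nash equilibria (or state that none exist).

None

A profile is a Nash equilibrium when each player is best-responding to the other.
Agent 1's best responses — vs C1: R1 (payoff 7); vs C2: R1 (payoff 1); vs C3: R1 (payoff 9); vs C4: R5 (payoff 9); vs C5: R2 (payoff 9).
Agent 2's best responses — vs R1: C4 (payoff 8); vs R2: C2 (payoff 5); vs R3: C5 (payoff 5); vs R4: C3 (payoff 0); vs R5: C1 (payoff 1).
No cell has both players best-responding. For instance, Agent 1's best reply to C2 is R1, but against R1 Agent 2 prefers C4 over C2.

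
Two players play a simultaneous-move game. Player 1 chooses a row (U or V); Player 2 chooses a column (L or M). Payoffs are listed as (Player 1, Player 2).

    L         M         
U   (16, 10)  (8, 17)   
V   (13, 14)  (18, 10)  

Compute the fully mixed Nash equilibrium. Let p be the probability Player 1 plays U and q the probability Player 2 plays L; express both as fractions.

p = 4/11, q = 10/13

Each player's mixing probability is pinned down by making the *other* player indifferent.
Player 2 indifferent between L and M: p·10 + (1−p)·14 = p·17 + (1−p)·10 ⟹ 14 + (-4)p = 10 + 7p ⟹ p = 4/11.
Player 1 indifferent between U and V: q·16 + (1−q)·8 = q·13 + (1−q)·18 ⟹ 8 + 8q = 18 + (-5)q ⟹ q = 10/13.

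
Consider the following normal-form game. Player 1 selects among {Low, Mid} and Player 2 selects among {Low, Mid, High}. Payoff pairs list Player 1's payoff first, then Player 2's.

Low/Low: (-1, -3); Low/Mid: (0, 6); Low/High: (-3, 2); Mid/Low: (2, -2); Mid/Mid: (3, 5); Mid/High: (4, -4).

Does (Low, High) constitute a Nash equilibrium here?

No

Holding Player 2 at High: Player 1 gets -3 from Low but could get 4 by switching to Mid. Player 1 has a profitable deviation.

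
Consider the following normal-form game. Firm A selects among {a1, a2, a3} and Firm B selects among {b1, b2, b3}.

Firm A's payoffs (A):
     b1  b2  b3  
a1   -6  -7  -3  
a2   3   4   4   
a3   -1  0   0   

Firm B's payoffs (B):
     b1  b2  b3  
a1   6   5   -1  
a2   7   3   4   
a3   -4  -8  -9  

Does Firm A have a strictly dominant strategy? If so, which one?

A strategy is strictly dominant if it gives Firm A a strictly higher payoff than every other strategy, against every choice by the opponent.
a2 strictly dominates: vs b1: 3 > each of {-6, -1}; vs b2: 4 > each of {-7, 0}; vs b3: 4 > each of {-3, 0}.

a2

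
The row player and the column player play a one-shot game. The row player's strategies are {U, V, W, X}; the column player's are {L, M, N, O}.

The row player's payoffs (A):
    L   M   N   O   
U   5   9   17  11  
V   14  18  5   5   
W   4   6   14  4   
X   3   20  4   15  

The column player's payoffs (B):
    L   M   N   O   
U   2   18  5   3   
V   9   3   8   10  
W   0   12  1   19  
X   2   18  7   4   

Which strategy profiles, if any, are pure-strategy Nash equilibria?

(X, M)

Find each player's best response to every opponent strategy; NE are the intersections.
The row player's best responses — vs L: V (payoff 14); vs M: X (payoff 20); vs N: U (payoff 17); vs O: X (payoff 15).
The column player's best responses — vs U: M (payoff 18); vs V: O (payoff 10); vs W: O (payoff 19); vs X: M (payoff 18).
The only mutual best response is (X, M); neither player gains by switching there.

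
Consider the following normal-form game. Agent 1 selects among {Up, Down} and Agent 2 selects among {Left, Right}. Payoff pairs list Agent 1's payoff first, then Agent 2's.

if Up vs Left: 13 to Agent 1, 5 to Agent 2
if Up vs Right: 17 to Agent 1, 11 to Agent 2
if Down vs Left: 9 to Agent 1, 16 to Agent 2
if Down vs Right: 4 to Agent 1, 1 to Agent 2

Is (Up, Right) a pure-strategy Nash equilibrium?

Yes

Holding Agent 2 at Right: Agent 1 gets 17 from Up, versus 4 from Down. No profitable deviation for Agent 1.
Holding Agent 1 at Up: Agent 2 gets 11 from Right, versus 5 from Left. No profitable deviation for Agent 2 either.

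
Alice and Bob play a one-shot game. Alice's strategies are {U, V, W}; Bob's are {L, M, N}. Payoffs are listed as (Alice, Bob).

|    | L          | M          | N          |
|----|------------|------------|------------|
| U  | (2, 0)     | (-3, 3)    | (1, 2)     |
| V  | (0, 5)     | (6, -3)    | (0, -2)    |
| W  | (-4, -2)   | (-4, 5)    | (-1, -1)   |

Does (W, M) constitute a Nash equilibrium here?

No

Holding Bob at M: Alice gets -4 from W but could get 6 by switching to V. Alice has a profitable deviation.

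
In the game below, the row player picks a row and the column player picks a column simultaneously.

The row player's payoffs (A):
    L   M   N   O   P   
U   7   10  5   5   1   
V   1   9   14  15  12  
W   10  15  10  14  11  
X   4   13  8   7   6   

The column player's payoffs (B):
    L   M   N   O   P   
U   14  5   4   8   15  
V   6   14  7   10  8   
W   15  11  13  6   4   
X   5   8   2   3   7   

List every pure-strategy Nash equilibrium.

(W, L)

Check mutual best responses: a cell is a NE iff neither player can gain by unilaterally deviating.
The row player's best responses — vs L: W (payoff 10); vs M: W (payoff 15); vs N: V (payoff 14); vs O: V (payoff 15); vs P: V (payoff 12).
The column player's best responses — vs U: P (payoff 15); vs V: M (payoff 14); vs W: L (payoff 15); vs X: M (payoff 8).
The only mutual best response is (W, L); neither player gains by switching there.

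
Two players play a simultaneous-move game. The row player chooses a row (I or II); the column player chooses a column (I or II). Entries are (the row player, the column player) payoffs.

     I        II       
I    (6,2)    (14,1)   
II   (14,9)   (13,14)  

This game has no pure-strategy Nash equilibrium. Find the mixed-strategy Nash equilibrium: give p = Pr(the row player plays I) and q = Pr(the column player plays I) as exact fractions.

p = 5/6, q = 1/9

In a mixed NE each player is indifferent between their pure strategies, so the opponent's mix sets the indifference.
The column player indifferent between I and II: p·2 + (1−p)·9 = p·1 + (1−p)·14 ⟹ 9 + (-7)p = 14 + (-13)p ⟹ p = 5/6.
The row player indifferent between I and II: q·6 + (1−q)·14 = q·14 + (1−q)·13 ⟹ 14 + (-8)q = 13 + 1q ⟹ q = 1/9.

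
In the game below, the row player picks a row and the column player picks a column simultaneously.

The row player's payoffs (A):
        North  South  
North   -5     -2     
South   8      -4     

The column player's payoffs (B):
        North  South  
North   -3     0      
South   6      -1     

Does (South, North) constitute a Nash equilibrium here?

Yes

Holding the column player at North: the row player gets 8 from South, versus -5 from North. No profitable deviation for the row player.
Holding the row player at South: the column player gets 6 from North, versus -1 from South. No profitable deviation for the column player either.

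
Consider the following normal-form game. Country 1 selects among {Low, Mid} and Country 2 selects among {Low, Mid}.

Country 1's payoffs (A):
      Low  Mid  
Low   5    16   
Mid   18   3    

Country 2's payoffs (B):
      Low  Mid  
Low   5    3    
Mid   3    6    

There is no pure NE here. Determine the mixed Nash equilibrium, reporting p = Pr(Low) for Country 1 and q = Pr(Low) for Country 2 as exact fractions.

In a mixed NE each player is indifferent between their pure strategies, so the opponent's mix sets the indifference.
Country 2 indifferent between Low and Mid: p·5 + (1−p)·3 = p·3 + (1−p)·6 ⟹ 3 + 2p = 6 + (-3)p ⟹ p = 3/5.
Country 1 indifferent between Low and Mid: q·5 + (1−q)·16 = q·18 + (1−q)·3 ⟹ 16 + (-11)q = 3 + 15q ⟹ q = 1/2.

p = 3/5, q = 1/2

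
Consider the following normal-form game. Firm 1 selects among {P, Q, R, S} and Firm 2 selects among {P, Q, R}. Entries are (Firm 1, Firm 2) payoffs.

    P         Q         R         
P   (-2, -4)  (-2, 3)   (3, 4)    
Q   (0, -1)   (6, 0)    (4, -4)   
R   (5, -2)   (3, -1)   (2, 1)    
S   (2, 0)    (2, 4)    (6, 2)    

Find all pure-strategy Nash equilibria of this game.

Check mutual best responses: a cell is a NE iff neither player can gain by unilaterally deviating.
Firm 1's best responses — vs P: R (payoff 5); vs Q: Q (payoff 6); vs R: S (payoff 6).
Firm 2's best responses — vs P: R (payoff 4); vs Q: Q (payoff 0); vs R: R (payoff 1); vs S: Q (payoff 4).
The only mutual best response is (Q, Q); neither player gains by switching there.

(Q, Q)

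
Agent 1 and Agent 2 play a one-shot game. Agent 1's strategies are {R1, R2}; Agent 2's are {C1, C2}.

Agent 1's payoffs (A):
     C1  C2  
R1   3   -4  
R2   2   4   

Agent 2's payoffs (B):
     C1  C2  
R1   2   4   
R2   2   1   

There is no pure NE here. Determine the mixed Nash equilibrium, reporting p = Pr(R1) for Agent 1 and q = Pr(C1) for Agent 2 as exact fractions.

Each player's mixing probability is pinned down by making the *other* player indifferent.
Agent 2 indifferent between C1 and C2: p·2 + (1−p)·2 = p·4 + (1−p)·1 ⟹ 2 + 0p = 1 + 3p ⟹ p = 1/3.
Agent 1 indifferent between R1 and R2: q·3 + (1−q)·(-4) = q·2 + (1−q)·4 ⟹ (-4) + 7q = 4 + (-2)q ⟹ q = 8/9.

p = 1/3, q = 8/9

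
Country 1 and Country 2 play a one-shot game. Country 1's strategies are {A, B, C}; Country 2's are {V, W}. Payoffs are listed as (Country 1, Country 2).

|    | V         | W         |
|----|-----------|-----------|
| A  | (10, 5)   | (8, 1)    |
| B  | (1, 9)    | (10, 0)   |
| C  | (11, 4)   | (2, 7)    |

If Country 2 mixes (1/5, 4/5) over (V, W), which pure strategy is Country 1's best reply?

Compute Country 1's expected payoff from each pure strategy against the given mix.
A: (1/5)·10 + (4/5)·8 = 42/5
B: (1/5)·1 + (4/5)·10 = 41/5
C: (1/5)·11 + (4/5)·2 = 19/5
Highest expected payoff is 42/5, from A.

A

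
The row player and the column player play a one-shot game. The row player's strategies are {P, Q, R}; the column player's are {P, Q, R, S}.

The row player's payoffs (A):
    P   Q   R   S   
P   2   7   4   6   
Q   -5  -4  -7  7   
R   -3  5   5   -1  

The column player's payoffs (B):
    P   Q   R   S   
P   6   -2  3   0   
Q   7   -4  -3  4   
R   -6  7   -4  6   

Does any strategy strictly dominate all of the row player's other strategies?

No strictly dominant strategy

A strategy is strictly dominant if it gives the row player a strictly higher payoff than every other strategy, against every choice by the opponent.
P is not dominant: against R, R gives 5 > 4.
Q is not dominant: against P, P gives 2 > -5.
R is not dominant: against P, P gives 2 > -3.
No single strategy is best against every opponent action.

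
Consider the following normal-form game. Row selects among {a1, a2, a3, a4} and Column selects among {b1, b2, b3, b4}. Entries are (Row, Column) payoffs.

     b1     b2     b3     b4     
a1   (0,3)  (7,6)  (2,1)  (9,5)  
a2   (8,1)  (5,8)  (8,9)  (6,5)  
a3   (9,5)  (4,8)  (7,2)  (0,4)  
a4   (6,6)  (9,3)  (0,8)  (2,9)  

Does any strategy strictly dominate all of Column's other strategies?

No strictly dominant strategy

A strategy is strictly dominant if it gives Column a strictly higher payoff than every other strategy, against every choice by the opponent.
b1 is not dominant: against a1, b2 gives 6 > 3.
b2 is not dominant: against a2, b3 gives 9 > 8.
b3 is not dominant: against a1, b1 gives 3 > 1.
b4 is not dominant: against a1, b2 gives 6 > 5.
No single strategy is best against every opponent action.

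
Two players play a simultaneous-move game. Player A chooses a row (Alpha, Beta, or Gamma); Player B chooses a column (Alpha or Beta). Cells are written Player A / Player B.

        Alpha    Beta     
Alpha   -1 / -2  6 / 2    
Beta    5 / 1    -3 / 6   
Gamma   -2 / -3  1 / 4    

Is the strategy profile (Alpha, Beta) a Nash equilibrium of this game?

Yes

Holding Player B at Beta: Player A gets 6 from Alpha, versus -3 from Beta, 1 from Gamma. No profitable deviation for Player A.
Holding Player A at Alpha: Player B gets 2 from Beta, versus -2 from Alpha. No profitable deviation for Player B either.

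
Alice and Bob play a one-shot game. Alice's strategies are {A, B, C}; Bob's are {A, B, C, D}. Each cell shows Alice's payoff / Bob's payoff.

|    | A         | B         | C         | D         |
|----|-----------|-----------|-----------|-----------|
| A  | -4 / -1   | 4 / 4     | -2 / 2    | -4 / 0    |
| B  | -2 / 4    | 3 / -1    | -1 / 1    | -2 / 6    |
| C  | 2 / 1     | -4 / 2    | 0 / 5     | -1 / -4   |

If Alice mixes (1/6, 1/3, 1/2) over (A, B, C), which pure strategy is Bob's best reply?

Compute Bob's expected payoff from each pure strategy against the given mix.
A: (1/6)·(-1) + (1/3)·4 + (1/2)·1 = 5/3
B: (1/6)·4 + (1/3)·(-1) + (1/2)·2 = 4/3
C: (1/6)·2 + (1/3)·1 + (1/2)·5 = 19/6
D: (1/6)·0 + (1/3)·6 + (1/2)·(-4) = 0
Highest expected payoff is 19/6, from C.

C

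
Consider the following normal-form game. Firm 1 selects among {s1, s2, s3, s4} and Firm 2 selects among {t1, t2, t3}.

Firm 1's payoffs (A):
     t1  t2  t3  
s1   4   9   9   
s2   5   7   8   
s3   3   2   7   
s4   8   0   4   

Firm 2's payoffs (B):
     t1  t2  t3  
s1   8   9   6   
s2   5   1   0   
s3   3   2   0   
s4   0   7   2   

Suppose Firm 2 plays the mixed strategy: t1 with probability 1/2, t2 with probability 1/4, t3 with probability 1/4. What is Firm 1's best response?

s1

Compute Firm 1's expected payoff from each pure strategy against the given mix.
s1: (1/2)·4 + (1/4)·9 + (1/4)·9 = 13/2
s2: (1/2)·5 + (1/4)·7 + (1/4)·8 = 25/4
s3: (1/2)·3 + (1/4)·2 + (1/4)·7 = 15/4
s4: (1/2)·8 + (1/4)·0 + (1/4)·4 = 5
Highest expected payoff is 13/2, from s1.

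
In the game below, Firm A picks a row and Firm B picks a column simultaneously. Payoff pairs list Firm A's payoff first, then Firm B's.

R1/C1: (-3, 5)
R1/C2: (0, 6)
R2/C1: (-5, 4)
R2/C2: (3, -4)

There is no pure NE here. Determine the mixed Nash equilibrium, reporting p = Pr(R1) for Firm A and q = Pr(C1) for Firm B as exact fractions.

In a mixed NE each player is indifferent between their pure strategies, so the opponent's mix sets the indifference.
Firm B indifferent between C1 and C2: p·5 + (1−p)·4 = p·6 + (1−p)·(-4) ⟹ 4 + 1p = (-4) + 10p ⟹ p = 8/9.
Firm A indifferent between R1 and R2: q·(-3) + (1−q)·0 = q·(-5) + (1−q)·3 ⟹ 0 + (-3)q = 3 + (-8)q ⟹ q = 3/5.

p = 8/9, q = 3/5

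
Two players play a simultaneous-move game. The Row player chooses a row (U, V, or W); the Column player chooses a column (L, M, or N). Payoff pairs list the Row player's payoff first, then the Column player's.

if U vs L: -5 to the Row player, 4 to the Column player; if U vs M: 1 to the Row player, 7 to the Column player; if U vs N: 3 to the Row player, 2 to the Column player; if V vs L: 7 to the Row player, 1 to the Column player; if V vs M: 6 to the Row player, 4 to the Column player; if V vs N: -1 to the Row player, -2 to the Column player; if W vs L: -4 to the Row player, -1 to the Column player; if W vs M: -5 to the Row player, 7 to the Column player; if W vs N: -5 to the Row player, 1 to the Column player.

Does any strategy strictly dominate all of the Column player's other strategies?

A strategy is strictly dominant if it gives the Column player a strictly higher payoff than every other strategy, against every choice by the opponent.
M strictly dominates: vs U: 7 > each of {4, 2}; vs V: 4 > each of {1, -2}; vs W: 7 > each of {-1, 1}.

M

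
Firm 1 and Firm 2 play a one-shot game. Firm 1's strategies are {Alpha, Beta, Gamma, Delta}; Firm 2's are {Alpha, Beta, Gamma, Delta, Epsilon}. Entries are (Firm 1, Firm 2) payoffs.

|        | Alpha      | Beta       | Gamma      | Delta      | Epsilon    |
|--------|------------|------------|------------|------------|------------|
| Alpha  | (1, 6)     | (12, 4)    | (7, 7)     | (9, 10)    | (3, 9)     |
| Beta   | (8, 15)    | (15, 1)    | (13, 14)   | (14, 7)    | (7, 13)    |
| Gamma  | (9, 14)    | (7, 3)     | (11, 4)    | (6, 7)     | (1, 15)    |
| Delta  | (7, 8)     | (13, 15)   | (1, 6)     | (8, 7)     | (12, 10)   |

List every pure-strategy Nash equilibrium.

No pure-strategy Nash equilibrium

Find each player's best response to every opponent strategy; NE are the intersections.
Firm 1's best responses — vs Alpha: Gamma (payoff 9); vs Beta: Beta (payoff 15); vs Gamma: Beta (payoff 13); vs Delta: Beta (payoff 14); vs Epsilon: Delta (payoff 12).
Firm 2's best responses — vs Alpha: Delta (payoff 10); vs Beta: Alpha (payoff 15); vs Gamma: Epsilon (payoff 15); vs Delta: Beta (payoff 15).
No cell has both players best-responding. For instance, Firm 1's best reply to Epsilon is Delta, but against Delta Firm 2 prefers Beta over Epsilon.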